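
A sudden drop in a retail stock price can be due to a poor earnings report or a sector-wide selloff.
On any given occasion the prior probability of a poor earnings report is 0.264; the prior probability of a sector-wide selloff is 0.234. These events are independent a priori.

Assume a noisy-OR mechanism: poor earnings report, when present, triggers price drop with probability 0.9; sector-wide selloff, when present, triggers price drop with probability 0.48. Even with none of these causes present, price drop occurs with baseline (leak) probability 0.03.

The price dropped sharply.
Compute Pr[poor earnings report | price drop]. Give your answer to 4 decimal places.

Pr[poor earnings report | price drop] ≈ 0.7023

Under noisy-OR, P(price drop | causes) = 1 − (1−0.03)·∏(1−qᵢ) over the active causes.
P(price drop) = 0.03×0.736×0.766 + 0.4956×0.736×0.234 + 0.903×0.264×0.766 + 0.94956×0.264×0.234 = 0.016913 + 0.085354 + 0.182608 + 0.058660 = 0.343535
Restricting to configurations with poor earnings report present: 0.182608 + 0.058660 = 0.241268.
So P(poor earnings report | price drop) = 0.241268/0.343535 ≈ 0.7023.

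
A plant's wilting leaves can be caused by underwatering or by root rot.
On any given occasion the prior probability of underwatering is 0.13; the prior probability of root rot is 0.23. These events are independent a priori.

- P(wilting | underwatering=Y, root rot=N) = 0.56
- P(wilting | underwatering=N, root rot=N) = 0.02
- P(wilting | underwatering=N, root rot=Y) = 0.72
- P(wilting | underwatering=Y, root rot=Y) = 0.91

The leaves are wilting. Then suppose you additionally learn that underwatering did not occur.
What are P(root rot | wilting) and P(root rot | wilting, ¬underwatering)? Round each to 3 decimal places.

P(wilting) = 0.02×0.87×0.77 + 0.72×0.87×0.23 + 0.56×0.13×0.77 + 0.91×0.13×0.23 = 0.013398 + 0.144072 + 0.056056 + 0.027209 = 0.240735
The root rot-present share is 0.144072 + 0.027209 = 0.171281.
P(root rot | wilting) = 0.171281 / 0.240735 ≈ 0.711

Now also conditioning on underwatering≠true:
For the numerator, keep only root rot=true terms: 0.72×0.23 = 0.165600
Normalizer over all consistent configurations: 0.02×0.77 + 0.72×0.23 = 0.181000
P(root rot | wilting, ¬underwatering) = 0.165600/0.181000 ≈ 0.915
Ruling out underwatering raises the posterior on root rot — the flip side of explaining away.

P(root rot | wilting) ≈ 0.711; P(root rot | wilting, ¬underwatering) ≈ 0.915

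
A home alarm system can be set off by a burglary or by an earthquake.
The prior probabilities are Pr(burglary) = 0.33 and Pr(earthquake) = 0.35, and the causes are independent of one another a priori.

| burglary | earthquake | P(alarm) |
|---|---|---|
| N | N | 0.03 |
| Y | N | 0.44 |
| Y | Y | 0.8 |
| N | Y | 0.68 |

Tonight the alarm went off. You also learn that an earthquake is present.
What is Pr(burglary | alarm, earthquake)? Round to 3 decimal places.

P(alarm | earthquake) = 0.68×0.67 + 0.8×0.33 = 0.455600 + 0.264000 = 0.719600
Of this, 0.264000 comes from 0.8×0.33 (the burglary=true cases).
P(burglary | alarm, earthquake) = 0.264000 / 0.719600 ≈ 0.367

Pr(burglary | alarm, earthquake) ≈ 0.367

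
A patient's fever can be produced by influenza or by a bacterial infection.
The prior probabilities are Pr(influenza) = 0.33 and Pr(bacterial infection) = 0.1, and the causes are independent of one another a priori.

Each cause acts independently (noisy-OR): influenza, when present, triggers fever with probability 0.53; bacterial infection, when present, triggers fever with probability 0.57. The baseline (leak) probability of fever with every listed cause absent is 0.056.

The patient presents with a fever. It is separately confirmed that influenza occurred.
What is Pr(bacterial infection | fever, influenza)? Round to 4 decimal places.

Pr(bacterial infection | fever, influenza) ≈ 0.1391

Under noisy-OR, P(fever | causes) = 1 − (1−0.056)·∏(1−qᵢ) over the active causes.
P(fever | influenza) = 0.55632*0.9 + 0.809218*0.1 = 0.500688 + 0.080922 = 0.581610
Restricting to configurations with bacterial infection present: 0.809218*0.1 = 0.080922.
P(bacterial infection | fever, influenza) = 0.080922 / 0.581610 ≈ 0.1391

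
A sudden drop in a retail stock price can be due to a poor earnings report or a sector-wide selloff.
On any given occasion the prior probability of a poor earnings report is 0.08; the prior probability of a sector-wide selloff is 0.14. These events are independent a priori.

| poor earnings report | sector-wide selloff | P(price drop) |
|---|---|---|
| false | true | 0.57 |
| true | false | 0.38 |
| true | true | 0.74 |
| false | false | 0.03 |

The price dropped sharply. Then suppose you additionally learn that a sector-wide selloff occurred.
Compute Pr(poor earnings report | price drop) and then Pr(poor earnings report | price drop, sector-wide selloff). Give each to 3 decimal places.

P(price drop) = 0.03*0.92*0.86 + 0.57*0.92*0.14 + 0.38*0.08*0.86 + 0.74*0.08*0.14 = 0.023736 + 0.073416 + 0.026144 + 0.008288 = 0.131584
Restricting to configurations with poor earnings report present: 0.026144 + 0.008288 = 0.034432.
So P(poor earnings report | price drop) = 0.034432/0.131584 ≈ 0.262.

Now condition on the additional information:
Enumerate both values of poor earnings report and weight by the priors:
  P(price drop | sector-wide selloff) = 0.57·0.92 + 0.74·0.08
        = 0.524400 + 0.059200 = 0.583600
Configurations with poor earnings report contribute 0.059200, so
  P(poor earnings report | price drop, sector-wide selloff) = 0.059200 / 0.583600 ≈ 0.101

Pr(poor earnings report | price drop) ≈ 0.262; Pr(poor earnings report | price drop, sector-wide selloff) ≈ 0.101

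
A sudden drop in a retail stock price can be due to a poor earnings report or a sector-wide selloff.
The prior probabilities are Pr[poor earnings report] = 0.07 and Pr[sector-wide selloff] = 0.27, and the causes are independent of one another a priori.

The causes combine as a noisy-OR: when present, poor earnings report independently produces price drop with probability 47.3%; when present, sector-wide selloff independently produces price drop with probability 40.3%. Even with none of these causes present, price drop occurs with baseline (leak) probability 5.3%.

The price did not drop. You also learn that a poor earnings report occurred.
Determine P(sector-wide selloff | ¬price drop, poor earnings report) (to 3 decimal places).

P(sector-wide selloff | ¬price drop, poor earnings report) ≈ 0.181

Under noisy-OR, P(price drop | causes) = 1 − (1−0.053)·∏(1−qᵢ) over the active causes.
P(¬price drop | poor earnings report) = 0.499069·0.73 + 0.297944·0.27 = 0.364320 + 0.080445 = 0.444765
Restricting to configurations with sector-wide selloff present: 0.297944·0.27 = 0.080445.
So P(sector-wide selloff | ¬price drop, poor earnings report) = 0.080445/0.444765 ≈ 0.181.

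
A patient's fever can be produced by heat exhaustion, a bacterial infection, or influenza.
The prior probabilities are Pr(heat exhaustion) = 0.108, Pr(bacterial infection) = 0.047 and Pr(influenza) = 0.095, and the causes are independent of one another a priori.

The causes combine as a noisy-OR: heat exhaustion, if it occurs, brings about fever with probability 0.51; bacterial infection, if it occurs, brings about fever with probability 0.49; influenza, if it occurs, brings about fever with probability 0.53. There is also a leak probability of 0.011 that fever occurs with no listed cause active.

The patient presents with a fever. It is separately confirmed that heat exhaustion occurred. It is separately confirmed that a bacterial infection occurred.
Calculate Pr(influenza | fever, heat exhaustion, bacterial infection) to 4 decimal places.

Pr(influenza | fever, heat exhaustion, bacterial infection) ≈ 0.1097

Under noisy-OR, P(fever | causes) = 1 − (1−0.011)·∏(1−qᵢ) over the active causes.
By total probability over both values of influenza:
  P(fever | heat exhaustion, bacterial infection) = 0.752849·0.905 + 0.883839·0.095
        = 0.681328 + 0.083965 = 0.765293
Keeping only the influenza-present terms gives 0.083965, so
  P(influenza | fever, heat exhaustion, bacterial infection) = 0.083965 / 0.765293 ≈ 0.1097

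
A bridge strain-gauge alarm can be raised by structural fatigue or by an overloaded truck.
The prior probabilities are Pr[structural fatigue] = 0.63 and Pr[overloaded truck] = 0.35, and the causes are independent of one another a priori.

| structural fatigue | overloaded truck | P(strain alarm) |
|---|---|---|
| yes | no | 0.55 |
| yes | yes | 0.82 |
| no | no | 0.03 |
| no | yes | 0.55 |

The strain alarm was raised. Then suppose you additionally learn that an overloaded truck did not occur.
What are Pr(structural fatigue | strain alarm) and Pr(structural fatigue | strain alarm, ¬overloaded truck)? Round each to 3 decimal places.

Pr(structural fatigue | strain alarm) ≈ 0.838; Pr(structural fatigue | strain alarm, ¬overloaded truck) ≈ 0.969

By total probability over the 4 (structural fatigue, overloaded truck) configurations:
  P(strain alarm) = 0.03×0.37×0.65 + 0.55×0.37×0.35 + 0.55×0.63×0.65 + 0.82×0.63×0.35
        = 0.007215 + 0.071225 + 0.225225 + 0.180810 = 0.484475
The terms with structural fatigue present sum to 0.406035, so
  P(structural fatigue | strain alarm) = 0.406035 / 0.484475 ≈ 0.838

Now condition on the additional information:
P(strain alarm | ¬overloaded truck) = 0.03*0.37 + 0.55*0.63 = 0.011100 + 0.346500 = 0.357600
Restricting to configurations with structural fatigue present: 0.55*0.63 = 0.346500.
So P(structural fatigue | strain alarm, ¬overloaded truck) = 0.346500/0.357600 ≈ 0.969.
Ruling out overloaded truck raises the posterior on structural fatigue — the flip side of explaining away.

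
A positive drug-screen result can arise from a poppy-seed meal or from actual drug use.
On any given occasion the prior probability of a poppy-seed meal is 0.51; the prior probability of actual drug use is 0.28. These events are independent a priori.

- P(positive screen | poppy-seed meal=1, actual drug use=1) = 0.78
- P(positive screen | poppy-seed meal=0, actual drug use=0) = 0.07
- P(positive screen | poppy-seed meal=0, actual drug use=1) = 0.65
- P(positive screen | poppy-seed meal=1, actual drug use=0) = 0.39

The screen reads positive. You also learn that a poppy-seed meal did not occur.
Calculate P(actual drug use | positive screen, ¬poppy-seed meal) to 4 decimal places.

Enumerate both values of actual drug use and weight by the priors:
  P(positive screen | ¬poppy-seed meal) = 0.07×0.72 + 0.65×0.28
        = 0.050400 + 0.182000 = 0.232400
The terms with actual drug use present sum to 0.182000, so
  P(actual drug use | positive screen, ¬poppy-seed meal) = 0.182000 / 0.232400 ≈ 0.7831

P(actual drug use | positive screen, ¬poppy-seed meal) ≈ 0.7831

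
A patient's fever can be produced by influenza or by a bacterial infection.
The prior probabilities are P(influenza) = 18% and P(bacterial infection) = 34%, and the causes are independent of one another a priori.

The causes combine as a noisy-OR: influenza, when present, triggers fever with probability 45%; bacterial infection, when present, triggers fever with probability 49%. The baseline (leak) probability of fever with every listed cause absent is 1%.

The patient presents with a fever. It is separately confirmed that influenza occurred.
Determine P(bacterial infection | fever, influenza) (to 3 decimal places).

Under noisy-OR, P(fever | causes) = 1 − (1−0.01)·∏(1−qᵢ) over the active causes.
Sum P(fever|·) weighted by the priors over both values of bacterial infection:
  P(fever | influenza) = 0.4555×0.66 + 0.722305×0.34
        = 0.300630 + 0.245584 = 0.546214
The terms with bacterial infection present sum to 0.245584, so
  P(bacterial infection | fever, influenza) = 0.245584 / 0.546214 ≈ 0.450

P(bacterial infection | fever, influenza) ≈ 0.450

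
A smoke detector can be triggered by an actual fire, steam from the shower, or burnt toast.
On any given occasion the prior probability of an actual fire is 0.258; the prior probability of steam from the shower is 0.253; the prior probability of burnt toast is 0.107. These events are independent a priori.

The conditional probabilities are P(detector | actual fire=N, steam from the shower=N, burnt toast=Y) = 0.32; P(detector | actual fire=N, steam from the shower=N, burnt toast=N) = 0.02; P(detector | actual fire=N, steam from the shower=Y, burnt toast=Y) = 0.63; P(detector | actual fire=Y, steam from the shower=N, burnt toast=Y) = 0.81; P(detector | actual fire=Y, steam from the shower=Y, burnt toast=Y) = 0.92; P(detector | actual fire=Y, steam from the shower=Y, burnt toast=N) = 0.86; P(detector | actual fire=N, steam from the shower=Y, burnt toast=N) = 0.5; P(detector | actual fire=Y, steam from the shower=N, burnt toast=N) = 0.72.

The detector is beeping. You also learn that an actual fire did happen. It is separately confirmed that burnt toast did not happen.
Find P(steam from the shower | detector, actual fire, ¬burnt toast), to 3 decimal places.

Enumerate both values of steam from the shower and weight by the priors:
  P(detector | actual fire, ¬burnt toast) = 0.72×0.747 + 0.86×0.253
        = 0.537840 + 0.217580 = 0.755420
Configurations with steam from the shower contribute 0.217580, so
  P(steam from the shower | detector, actual fire, ¬burnt toast) = 0.217580 / 0.755420 ≈ 0.288

P(steam from the shower | detector, actual fire, ¬burnt toast) ≈ 0.288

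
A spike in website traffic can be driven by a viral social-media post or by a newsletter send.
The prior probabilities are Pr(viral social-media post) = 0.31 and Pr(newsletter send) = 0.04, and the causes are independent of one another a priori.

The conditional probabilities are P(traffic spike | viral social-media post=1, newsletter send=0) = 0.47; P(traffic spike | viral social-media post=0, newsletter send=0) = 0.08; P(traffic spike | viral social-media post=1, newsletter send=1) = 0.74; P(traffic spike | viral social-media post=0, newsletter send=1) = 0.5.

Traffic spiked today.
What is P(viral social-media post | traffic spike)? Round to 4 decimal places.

P(traffic spike) = 0.08×0.69×0.96 + 0.5×0.69×0.04 + 0.47×0.31×0.96 + 0.74×0.31×0.04 = 0.052992 + 0.013800 + 0.139872 + 0.009176 = 0.215840
Of this, 0.149048 comes from 0.139872 + 0.009176 (the viral social-media post=true cases).
So P(viral social-media post | traffic spike) = 0.149048/0.215840 ≈ 0.6905.

P(viral social-media post | traffic spike) ≈ 0.6905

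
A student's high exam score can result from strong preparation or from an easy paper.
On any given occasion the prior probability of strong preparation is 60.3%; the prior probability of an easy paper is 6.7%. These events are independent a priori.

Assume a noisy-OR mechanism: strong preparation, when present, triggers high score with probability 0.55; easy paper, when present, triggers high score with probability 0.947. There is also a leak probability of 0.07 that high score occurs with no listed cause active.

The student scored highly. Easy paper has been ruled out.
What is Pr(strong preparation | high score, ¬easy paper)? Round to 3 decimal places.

Pr(strong preparation | high score, ¬easy paper) ≈ 0.927

Under noisy-OR, P(high score | causes) = 1 − (1−0.07)·∏(1−qᵢ) over the active causes.
P(high score | ¬easy paper) = 0.07·0.397 + 0.5815·0.603 = 0.027790 + 0.350645 = 0.378435
Restricting to configurations with strong preparation present: 0.5815·0.603 = 0.350645.
So P(strong preparation | high score, ¬easy paper) = 0.350645/0.378435 ≈ 0.927.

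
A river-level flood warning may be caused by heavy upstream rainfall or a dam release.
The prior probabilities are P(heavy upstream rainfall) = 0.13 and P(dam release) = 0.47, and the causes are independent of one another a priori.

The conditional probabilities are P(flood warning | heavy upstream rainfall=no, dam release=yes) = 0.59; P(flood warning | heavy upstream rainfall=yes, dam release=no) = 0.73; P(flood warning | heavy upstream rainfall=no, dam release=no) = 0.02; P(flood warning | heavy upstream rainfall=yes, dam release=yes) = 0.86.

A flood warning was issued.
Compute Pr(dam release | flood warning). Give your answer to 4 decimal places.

Numerator (weight on configurations with dam release): 0.241251 + 0.052546 = 0.293797
Normalizer over all consistent configurations: 0.02*0.87*0.53 + 0.59*0.87*0.47 + 0.73*0.13*0.53 + 0.86*0.13*0.47 = 0.353316
P(dam release | flood warning) = 0.293797/0.353316 ≈ 0.8315

Pr(dam release | flood warning) ≈ 0.8315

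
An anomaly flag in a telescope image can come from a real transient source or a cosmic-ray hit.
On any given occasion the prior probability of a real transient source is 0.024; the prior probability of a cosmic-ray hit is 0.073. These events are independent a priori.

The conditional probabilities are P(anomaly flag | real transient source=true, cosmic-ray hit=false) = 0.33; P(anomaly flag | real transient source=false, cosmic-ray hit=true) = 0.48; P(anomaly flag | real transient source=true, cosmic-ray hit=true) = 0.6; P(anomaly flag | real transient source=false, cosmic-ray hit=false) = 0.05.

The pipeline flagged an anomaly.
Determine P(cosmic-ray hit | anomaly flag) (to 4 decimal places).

P(cosmic-ray hit | anomaly flag) ≈ 0.4013

Enumerate the 4 (real transient source, cosmic-ray hit) configurations and weight by the priors:
  P(anomaly flag) = 0.05*0.976*0.927 + 0.48*0.976*0.073 + 0.33*0.024*0.927 + 0.6*0.024*0.073
        = 0.045238 + 0.034199 + 0.007342 + 0.001051 = 0.087830
Configurations with cosmic-ray hit contribute 0.035250, so
  P(cosmic-ray hit | anomaly flag) = 0.035250 / 0.087830 ≈ 0.4013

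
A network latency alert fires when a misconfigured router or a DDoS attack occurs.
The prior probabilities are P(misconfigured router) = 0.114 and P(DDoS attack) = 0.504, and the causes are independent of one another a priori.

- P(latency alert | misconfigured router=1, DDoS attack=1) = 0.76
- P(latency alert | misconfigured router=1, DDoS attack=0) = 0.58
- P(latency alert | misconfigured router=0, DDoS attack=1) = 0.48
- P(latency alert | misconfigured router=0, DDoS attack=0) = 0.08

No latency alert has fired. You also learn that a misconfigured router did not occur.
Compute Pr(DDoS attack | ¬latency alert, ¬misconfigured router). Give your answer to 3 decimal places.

Enumerate both values of DDoS attack and weight by the priors:
  P(¬latency alert | ¬misconfigured router) = 0.92·0.496 + 0.52·0.504
        = 0.456320 + 0.262080 = 0.718400
Keeping only the DDoS attack-present terms gives 0.262080, so
  P(DDoS attack | ¬latency alert, ¬misconfigured router) = 0.262080 / 0.718400 ≈ 0.365

Pr(DDoS attack | ¬latency alert, ¬misconfigured router) ≈ 0.365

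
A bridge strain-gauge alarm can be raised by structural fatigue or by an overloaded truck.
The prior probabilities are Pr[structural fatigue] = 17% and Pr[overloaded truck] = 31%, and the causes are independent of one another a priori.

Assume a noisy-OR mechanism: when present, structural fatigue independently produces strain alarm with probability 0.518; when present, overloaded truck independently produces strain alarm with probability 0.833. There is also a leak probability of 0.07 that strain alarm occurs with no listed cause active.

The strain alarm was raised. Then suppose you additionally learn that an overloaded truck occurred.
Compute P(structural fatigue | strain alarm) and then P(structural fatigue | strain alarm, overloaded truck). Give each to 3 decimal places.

P(structural fatigue | strain alarm) ≈ 0.306; P(structural fatigue | strain alarm, overloaded truck) ≈ 0.183

Under noisy-OR, P(strain alarm | causes) = 1 − (1−0.07)·∏(1−qᵢ) over the active causes.
P(strain alarm) = 0.07·0.83·0.69 + 0.84469·0.83·0.31 + 0.55174·0.17·0.69 + 0.925141·0.17·0.31 = 0.040089 + 0.217339 + 0.064719 + 0.048755 = 0.370902
Of this, 0.113474 comes from 0.064719 + 0.048755 (the structural fatigue=true cases).
So P(structural fatigue | strain alarm) = 0.113474/0.370902 ≈ 0.306.

Now also conditioning on overloaded truck=true:
Weight on structural fatigue=true, given the evidence: 0.925141×0.17 = 0.157274
The normalizing constant is 0.84469×0.83 + 0.925141×0.17 = 0.858367
Posterior = 0.157274 / 0.858367 ≈ 0.183
The drop from 0.306 to 0.183 is the explaining-away (discounting) effect.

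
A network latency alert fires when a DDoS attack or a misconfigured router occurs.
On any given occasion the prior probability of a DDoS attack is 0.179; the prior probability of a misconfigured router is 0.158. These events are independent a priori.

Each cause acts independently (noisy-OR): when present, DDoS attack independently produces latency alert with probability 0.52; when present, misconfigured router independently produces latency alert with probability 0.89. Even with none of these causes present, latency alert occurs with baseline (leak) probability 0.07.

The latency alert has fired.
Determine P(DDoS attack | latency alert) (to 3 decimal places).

P(DDoS attack | latency alert) ≈ 0.401

Under noisy-OR, P(latency alert | causes) = 1 − (1−0.07)·∏(1−qᵢ) over the active causes.
P(latency alert) = 0.07×0.821×0.842 + 0.8977×0.821×0.158 + 0.5536×0.179×0.842 + 0.950896×0.179×0.158 = 0.048390 + 0.116448 + 0.083437 + 0.026893 = 0.275168
The DDoS attack-present share is 0.083437 + 0.026893 = 0.110330.
So P(DDoS attack | latency alert) = 0.110330/0.275168 ≈ 0.401.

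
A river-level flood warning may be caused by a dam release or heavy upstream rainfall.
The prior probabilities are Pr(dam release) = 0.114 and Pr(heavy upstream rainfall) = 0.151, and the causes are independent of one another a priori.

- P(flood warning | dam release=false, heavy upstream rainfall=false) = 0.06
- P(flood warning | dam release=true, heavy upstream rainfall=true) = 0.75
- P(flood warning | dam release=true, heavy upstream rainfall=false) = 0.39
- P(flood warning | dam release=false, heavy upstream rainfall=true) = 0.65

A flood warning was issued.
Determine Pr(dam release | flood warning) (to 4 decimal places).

Pr(dam release | flood warning) ≈ 0.2772

Weight on dam release=true, given the evidence: 0.037747 + 0.012911 = 0.050658
The normalizing constant is 0.06×0.886×0.849 + 0.65×0.886×0.151 + 0.39×0.114×0.849 + 0.75×0.114×0.151 = 0.182752
P(dam release | flood warning) = 0.050658/0.182752 ≈ 0.2772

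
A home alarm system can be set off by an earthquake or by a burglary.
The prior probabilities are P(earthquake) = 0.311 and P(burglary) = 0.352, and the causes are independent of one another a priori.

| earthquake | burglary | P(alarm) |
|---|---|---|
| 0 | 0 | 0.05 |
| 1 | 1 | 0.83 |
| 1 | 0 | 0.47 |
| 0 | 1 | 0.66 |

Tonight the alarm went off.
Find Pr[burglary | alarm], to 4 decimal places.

Pr[burglary | alarm] ≈ 0.6819

P(alarm) = 0.05·0.689·0.648 + 0.66·0.689·0.352 + 0.47·0.311·0.648 + 0.83·0.311·0.352 = 0.022324 + 0.160068 + 0.094718 + 0.090862 = 0.367972
The burglary-present share is 0.160068 + 0.090862 = 0.250930.
Hence the posterior is 0.250930/0.367972 ≈ 0.6819.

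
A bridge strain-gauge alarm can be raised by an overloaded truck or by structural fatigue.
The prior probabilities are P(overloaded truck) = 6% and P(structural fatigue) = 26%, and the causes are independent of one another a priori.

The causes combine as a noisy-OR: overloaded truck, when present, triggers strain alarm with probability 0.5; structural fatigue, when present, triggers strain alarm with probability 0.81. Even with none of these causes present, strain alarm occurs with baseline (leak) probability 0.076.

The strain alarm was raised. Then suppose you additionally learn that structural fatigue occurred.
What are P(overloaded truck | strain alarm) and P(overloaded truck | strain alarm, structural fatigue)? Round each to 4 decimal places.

Under noisy-OR, P(strain alarm | causes) = 1 − (1−0.076)·∏(1−qᵢ) over the active causes.
Enumerate the 4 (overloaded truck, structural fatigue) configurations and weight by the priors:
  P(strain alarm) = 0.076×0.94×0.74 + 0.82444×0.94×0.26 + 0.538×0.06×0.74 + 0.91222×0.06×0.26
        = 0.052866 + 0.201493 + 0.023887 + 0.014231 = 0.292477
The terms with overloaded truck present sum to 0.038118, so
  P(overloaded truck | strain alarm) = 0.038118 / 0.292477 ≈ 0.1303

With the extra evidence:
P(strain alarm | structural fatigue) = 0.82444×0.94 + 0.91222×0.06 = 0.774974 + 0.054733 = 0.829707
The overloaded truck-present share is 0.91222×0.06 = 0.054733.
P(overloaded truck | strain alarm, structural fatigue) = 0.054733 / 0.829707 ≈ 0.0660
Conditioning on structural fatigue lowers the posterior on overloaded truck: the classic explaining-away effect in a common-effect structure.

P(overloaded truck | strain alarm) ≈ 0.1303; P(overloaded truck | strain alarm, structural fatigue) ≈ 0.0660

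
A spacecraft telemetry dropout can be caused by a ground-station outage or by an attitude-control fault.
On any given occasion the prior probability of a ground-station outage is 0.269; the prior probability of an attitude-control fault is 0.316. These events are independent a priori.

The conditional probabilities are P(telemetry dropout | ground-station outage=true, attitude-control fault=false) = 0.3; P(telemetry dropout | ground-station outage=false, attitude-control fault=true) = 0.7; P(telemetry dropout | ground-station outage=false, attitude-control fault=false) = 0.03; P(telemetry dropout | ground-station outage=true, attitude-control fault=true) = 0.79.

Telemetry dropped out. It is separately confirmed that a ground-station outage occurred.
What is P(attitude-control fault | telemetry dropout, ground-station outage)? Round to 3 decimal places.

P(telemetry dropout | ground-station outage) = 0.3×0.684 + 0.79×0.316 = 0.205200 + 0.249640 = 0.454840
The attitude-control fault-present share is 0.79×0.316 = 0.249640.
P(attitude-control fault | telemetry dropout, ground-station outage) = 0.249640 / 0.454840 ≈ 0.549

P(attitude-control fault | telemetry dropout, ground-station outage) ≈ 0.549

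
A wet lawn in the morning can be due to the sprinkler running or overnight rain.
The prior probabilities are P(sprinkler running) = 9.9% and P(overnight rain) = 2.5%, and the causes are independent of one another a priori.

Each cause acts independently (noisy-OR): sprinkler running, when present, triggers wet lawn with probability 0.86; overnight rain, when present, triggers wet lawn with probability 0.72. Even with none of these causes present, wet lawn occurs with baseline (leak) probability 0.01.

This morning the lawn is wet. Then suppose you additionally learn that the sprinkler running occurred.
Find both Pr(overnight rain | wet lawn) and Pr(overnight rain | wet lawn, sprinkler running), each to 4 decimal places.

Under noisy-OR, P(wet lawn | causes) = 1 − (1−0.01)·∏(1−qᵢ) over the active causes.
P(wet lawn) = 0.01·0.901·0.975 + 0.7228·0.901·0.025 + 0.8614·0.099·0.975 + 0.961192·0.099·0.025 = 0.008785 + 0.016281 + 0.083147 + 0.002379 = 0.110592
The overnight rain-present share is 0.016281 + 0.002379 = 0.018660.
Hence the posterior is 0.018660/0.110592 ≈ 0.1687.

With the extra evidence:
P(wet lawn | sprinkler running) = 0.8614×0.975 + 0.961192×0.025 = 0.839865 + 0.024030 = 0.863895
Of this, 0.024030 comes from 0.961192×0.025 (the overnight rain=true cases).
So P(overnight rain | wet lawn, sprinkler running) = 0.024030/0.863895 ≈ 0.0278.
Conditioning on sprinkler running lowers the posterior on overnight rain: the classic explaining-away effect in a common-effect structure.

Pr(overnight rain | wet lawn) ≈ 0.1687; Pr(overnight rain | wet lawn, sprinkler running) ≈ 0.0278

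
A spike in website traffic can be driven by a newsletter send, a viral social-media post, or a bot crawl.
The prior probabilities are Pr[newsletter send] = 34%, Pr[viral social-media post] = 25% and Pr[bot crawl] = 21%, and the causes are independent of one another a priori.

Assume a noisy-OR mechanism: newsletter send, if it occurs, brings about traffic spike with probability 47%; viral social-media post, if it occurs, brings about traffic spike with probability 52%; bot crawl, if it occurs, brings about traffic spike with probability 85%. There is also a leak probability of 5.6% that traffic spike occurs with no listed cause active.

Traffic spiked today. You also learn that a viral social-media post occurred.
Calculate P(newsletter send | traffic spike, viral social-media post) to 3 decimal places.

Under noisy-OR, P(traffic spike | causes) = 1 − (1−0.056)·∏(1−qᵢ) over the active causes.
P(traffic spike | viral social-media post) = 0.54688*0.66*0.79 + 0.932032*0.66*0.21 + 0.759846*0.34*0.79 + 0.963977*0.34*0.21 = 0.285143 + 0.129180 + 0.204095 + 0.068828 = 0.687246
Of this, 0.272923 comes from 0.204095 + 0.068828 (the newsletter send=true cases).
So P(newsletter send | traffic spike, viral social-media post) = 0.272923/0.687246 ≈ 0.397.

P(newsletter send | traffic spike, viral social-media post) ≈ 0.397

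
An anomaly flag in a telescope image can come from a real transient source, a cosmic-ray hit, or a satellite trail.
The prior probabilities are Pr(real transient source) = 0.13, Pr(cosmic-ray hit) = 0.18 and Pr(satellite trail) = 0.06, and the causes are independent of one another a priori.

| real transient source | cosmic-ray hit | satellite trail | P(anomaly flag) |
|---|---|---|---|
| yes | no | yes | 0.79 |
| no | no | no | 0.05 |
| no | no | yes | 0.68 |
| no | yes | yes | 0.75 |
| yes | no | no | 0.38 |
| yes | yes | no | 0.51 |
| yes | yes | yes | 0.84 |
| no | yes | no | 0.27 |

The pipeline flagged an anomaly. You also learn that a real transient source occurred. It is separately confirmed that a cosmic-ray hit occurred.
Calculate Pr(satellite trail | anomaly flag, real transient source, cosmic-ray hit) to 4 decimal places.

Pr(satellite trail | anomaly flag, real transient source, cosmic-ray hit) ≈ 0.0951

By total probability over both values of satellite trail:
  P(anomaly flag | real transient source, cosmic-ray hit) = 0.51·0.94 + 0.84·0.06
        = 0.479400 + 0.050400 = 0.529800
The terms with satellite trail present sum to 0.050400, so
  P(satellite trail | anomaly flag, real transient source, cosmic-ray hit) = 0.050400 / 0.529800 ≈ 0.0951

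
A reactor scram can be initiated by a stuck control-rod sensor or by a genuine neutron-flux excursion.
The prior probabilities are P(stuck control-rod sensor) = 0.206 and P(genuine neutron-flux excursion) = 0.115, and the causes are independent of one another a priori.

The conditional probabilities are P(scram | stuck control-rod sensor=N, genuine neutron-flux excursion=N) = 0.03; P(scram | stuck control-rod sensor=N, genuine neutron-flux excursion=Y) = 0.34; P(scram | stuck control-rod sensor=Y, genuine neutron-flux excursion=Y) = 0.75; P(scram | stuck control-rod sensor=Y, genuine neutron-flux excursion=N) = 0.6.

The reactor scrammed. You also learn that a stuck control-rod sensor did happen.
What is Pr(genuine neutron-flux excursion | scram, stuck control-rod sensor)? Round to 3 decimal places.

P(scram | stuck control-rod sensor) = 0.6*0.885 + 0.75*0.115 = 0.531000 + 0.086250 = 0.617250
Restricting to configurations with genuine neutron-flux excursion present: 0.75*0.115 = 0.086250.
P(genuine neutron-flux excursion | scram, stuck control-rod sensor) = 0.086250 / 0.617250 ≈ 0.140

Pr(genuine neutron-flux excursion | scram, stuck control-rod sensor) ≈ 0.140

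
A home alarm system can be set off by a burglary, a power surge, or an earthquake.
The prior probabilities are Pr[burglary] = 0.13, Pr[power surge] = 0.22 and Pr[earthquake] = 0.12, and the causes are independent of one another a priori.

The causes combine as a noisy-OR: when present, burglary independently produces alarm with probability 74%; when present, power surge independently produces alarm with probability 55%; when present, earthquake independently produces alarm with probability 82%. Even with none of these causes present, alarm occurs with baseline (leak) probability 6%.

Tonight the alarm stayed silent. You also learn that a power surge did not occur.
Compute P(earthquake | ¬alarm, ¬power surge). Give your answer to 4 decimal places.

P(earthquake | ¬alarm, ¬power surge) ≈ 0.0240

Under noisy-OR, P(alarm | causes) = 1 − (1−0.06)·∏(1−qᵢ) over the active causes.
P(¬alarm | ¬power surge) = 0.94*0.87*0.88 + 0.1692*0.87*0.12 + 0.2444*0.13*0.88 + 0.043992*0.13*0.12 = 0.719664 + 0.017664 + 0.027959 + 0.000686 = 0.765973
Restricting to configurations with earthquake present: 0.017664 + 0.000686 = 0.018350.
So P(earthquake | ¬alarm, ¬power surge) = 0.018350/0.765973 ≈ 0.0240.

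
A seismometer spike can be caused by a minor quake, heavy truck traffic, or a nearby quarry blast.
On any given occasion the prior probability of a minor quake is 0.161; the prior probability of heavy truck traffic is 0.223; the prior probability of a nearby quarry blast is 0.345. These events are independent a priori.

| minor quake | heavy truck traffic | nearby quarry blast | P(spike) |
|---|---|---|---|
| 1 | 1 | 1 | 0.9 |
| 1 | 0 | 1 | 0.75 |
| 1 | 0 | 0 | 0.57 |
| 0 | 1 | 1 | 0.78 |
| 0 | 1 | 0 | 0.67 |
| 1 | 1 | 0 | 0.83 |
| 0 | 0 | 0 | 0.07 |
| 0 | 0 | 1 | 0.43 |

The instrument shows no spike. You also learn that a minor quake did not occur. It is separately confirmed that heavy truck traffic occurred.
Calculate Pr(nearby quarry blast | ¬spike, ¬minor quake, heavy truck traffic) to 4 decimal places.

Pr(nearby quarry blast | ¬spike, ¬minor quake, heavy truck traffic) ≈ 0.2599

Sum P(¬spike|·) weighted by the priors over both values of nearby quarry blast:
  P(¬spike | ¬minor quake, heavy truck traffic) = 0.33*0.655 + 0.22*0.345
        = 0.216150 + 0.075900 = 0.292050
Configurations with nearby quarry blast contribute 0.075900, so
  P(nearby quarry blast | ¬spike, ¬minor quake, heavy truck traffic) = 0.075900 / 0.292050 ≈ 0.2599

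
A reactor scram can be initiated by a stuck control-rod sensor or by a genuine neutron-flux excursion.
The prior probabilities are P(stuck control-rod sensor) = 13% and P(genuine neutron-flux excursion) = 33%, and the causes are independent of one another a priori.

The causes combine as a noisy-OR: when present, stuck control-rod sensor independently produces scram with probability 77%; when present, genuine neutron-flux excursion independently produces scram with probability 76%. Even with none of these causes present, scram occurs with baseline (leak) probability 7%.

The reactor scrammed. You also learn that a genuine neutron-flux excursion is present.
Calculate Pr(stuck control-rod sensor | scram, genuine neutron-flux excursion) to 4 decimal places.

Pr(stuck control-rod sensor | scram, genuine neutron-flux excursion) ≈ 0.1543

Under noisy-OR, P(scram | causes) = 1 − (1−0.07)·∏(1−qᵢ) over the active causes.
Enumerate both values of stuck control-rod sensor and weight by the priors:
  P(scram | genuine neutron-flux excursion) = 0.7768×0.87 + 0.948664×0.13
        = 0.675816 + 0.123326 = 0.799142
Keeping only the stuck control-rod sensor-present terms gives 0.123326, so
  P(stuck control-rod sensor | scram, genuine neutron-flux excursion) = 0.123326 / 0.799142 ≈ 0.1543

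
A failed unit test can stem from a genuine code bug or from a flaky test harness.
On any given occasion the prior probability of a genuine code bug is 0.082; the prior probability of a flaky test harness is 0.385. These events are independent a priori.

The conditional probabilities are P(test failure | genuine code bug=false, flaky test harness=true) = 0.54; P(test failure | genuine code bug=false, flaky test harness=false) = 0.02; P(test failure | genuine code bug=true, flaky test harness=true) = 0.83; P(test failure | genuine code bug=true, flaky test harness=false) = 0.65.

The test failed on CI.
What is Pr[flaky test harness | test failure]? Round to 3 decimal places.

For the numerator, keep only flaky test harness=true terms: 0.190852 + 0.026203 = 0.217055
The normalizing constant is 0.02×0.918×0.615 + 0.54×0.918×0.385 + 0.65×0.082×0.615 + 0.83×0.082×0.385 = 0.261126
Posterior = 0.217055 / 0.261126 ≈ 0.831

Pr[flaky test harness | test failure] ≈ 0.831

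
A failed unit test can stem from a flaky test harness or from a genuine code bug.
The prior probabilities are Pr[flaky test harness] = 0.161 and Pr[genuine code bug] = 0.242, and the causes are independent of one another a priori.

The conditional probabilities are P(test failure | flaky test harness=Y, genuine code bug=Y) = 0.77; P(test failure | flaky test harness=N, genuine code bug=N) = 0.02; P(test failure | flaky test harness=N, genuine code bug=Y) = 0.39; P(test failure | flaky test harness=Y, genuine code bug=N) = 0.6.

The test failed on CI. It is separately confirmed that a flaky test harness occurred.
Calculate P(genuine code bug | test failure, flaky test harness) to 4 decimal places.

P(genuine code bug | test failure, flaky test harness) ≈ 0.2906

P(test failure | flaky test harness) = 0.6*0.758 + 0.77*0.242 = 0.454800 + 0.186340 = 0.641140
The genuine code bug-present share is 0.77*0.242 = 0.186340.
So P(genuine code bug | test failure, flaky test harness) = 0.186340/0.641140 ≈ 0.2906.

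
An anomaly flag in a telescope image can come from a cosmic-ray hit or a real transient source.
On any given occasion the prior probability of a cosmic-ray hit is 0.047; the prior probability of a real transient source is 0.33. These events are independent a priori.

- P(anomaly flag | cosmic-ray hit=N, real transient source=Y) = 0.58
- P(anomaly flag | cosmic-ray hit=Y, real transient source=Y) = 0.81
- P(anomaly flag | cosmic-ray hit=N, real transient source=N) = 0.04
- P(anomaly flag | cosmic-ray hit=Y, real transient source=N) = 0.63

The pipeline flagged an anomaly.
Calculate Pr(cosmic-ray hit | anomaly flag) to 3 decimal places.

Pr(cosmic-ray hit | anomaly flag) ≈ 0.135

Enumerate the 4 (cosmic-ray hit, real transient source) configurations and weight by the priors:
  P(anomaly flag) = 0.04*0.953*0.67 + 0.58*0.953*0.33 + 0.63*0.047*0.67 + 0.81*0.047*0.33
        = 0.025540 + 0.182404 + 0.019839 + 0.012563 = 0.240346
The terms with cosmic-ray hit present sum to 0.032402, so
  P(cosmic-ray hit | anomaly flag) = 0.032402 / 0.240346 ≈ 0.135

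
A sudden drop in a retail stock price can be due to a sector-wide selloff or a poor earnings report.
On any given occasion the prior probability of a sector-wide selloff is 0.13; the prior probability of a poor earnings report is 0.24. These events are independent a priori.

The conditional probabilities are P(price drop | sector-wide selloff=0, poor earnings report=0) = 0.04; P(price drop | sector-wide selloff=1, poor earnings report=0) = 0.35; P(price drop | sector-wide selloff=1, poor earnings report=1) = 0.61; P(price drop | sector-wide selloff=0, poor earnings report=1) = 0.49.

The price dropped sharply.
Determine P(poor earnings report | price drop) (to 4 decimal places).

P(poor earnings report | price drop) ≈ 0.6654

Weight on poor earnings report=true, given the evidence: 0.102312 + 0.019032 = 0.121344
Denominator P(price drop): 0.04×0.87×0.76 + 0.49×0.87×0.24 + 0.35×0.13×0.76 + 0.61×0.13×0.24 = 0.182372
P(poor earnings report | price drop) = 0.121344/0.182372 ≈ 0.6654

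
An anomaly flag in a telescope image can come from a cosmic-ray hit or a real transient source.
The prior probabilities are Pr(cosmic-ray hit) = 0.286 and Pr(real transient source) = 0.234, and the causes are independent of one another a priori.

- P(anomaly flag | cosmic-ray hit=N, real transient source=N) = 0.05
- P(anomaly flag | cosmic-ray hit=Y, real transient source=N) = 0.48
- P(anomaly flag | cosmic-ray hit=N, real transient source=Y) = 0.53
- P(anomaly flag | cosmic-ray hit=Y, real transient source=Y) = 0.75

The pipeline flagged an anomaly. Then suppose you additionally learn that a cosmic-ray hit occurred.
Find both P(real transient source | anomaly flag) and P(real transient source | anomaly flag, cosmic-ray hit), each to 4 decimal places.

By total probability over the 4 (cosmic-ray hit, real transient source) configurations:
  P(anomaly flag) = 0.05*0.714*0.766 + 0.53*0.714*0.234 + 0.48*0.286*0.766 + 0.75*0.286*0.234
        = 0.027346 + 0.088550 + 0.105156 + 0.050193 = 0.271245
Keeping only the real transient source-present terms gives 0.138743, so
  P(real transient source | anomaly flag) = 0.138743 / 0.271245 ≈ 0.5115

Now condition on the additional information:
Enumerate both values of real transient source and weight by the priors:
  P(anomaly flag | cosmic-ray hit) = 0.48×0.766 + 0.75×0.234
        = 0.367680 + 0.175500 = 0.543180
The terms with real transient source present sum to 0.175500, so
  P(real transient source | anomaly flag, cosmic-ray hit) = 0.175500 / 0.543180 ≈ 0.3231
This is intercausal reasoning (explaining away): once cosmic-ray hit accounts for the anomaly flag, real transient source becomes less likely.

P(real transient source | anomaly flag) ≈ 0.5115; P(real transient source | anomaly flag, cosmic-ray hit) ≈ 0.3231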